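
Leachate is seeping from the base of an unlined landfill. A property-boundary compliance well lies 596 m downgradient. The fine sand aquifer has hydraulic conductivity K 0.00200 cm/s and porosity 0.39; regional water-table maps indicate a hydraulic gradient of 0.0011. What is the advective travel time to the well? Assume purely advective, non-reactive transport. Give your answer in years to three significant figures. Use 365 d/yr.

335 years

K = 0.00200 cm/s × 864 = 1.728 m/d
Darcy flux q = K·i = 1.728 × 0.0011 = 0.001901 m/d
Average linear velocity = 0.001901 / 0.39 = 0.004874 m/d
t = L / v = 596 / 0.004874 = 122300 d
   = 122300 / 365 = 335 yr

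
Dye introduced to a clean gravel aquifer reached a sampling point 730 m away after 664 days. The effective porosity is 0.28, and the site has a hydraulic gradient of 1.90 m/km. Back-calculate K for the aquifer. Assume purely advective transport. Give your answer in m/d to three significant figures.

162 m/d

v = L / t = 730 / 664 = 1.099 m/d
K = v · n / i = 1.099 × 0.28 / 0.0019 = 162 m/d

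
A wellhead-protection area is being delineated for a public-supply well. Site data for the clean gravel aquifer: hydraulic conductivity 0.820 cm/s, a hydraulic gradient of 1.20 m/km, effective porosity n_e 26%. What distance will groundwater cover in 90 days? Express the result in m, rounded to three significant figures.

K = 0.820 cm/s × 864 = 708.5 m/d
Specific discharge q = 708.5 × 0.0012 = 0.8502 m/d
Seepage velocity v = q / n = 0.8502 / 0.26 = 3.270 m/d
L = v × T = 3.270 × 90 = 294.3 m

294 m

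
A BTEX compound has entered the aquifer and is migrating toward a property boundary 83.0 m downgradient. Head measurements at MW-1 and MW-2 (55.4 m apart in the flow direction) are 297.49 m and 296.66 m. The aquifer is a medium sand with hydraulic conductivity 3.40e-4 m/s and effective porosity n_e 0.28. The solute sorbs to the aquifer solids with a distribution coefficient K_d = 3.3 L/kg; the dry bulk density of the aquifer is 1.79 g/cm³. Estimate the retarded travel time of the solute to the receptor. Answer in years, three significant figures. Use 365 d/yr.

3.20 years

Hydraulic gradient i = (297.49 − 296.66) / 55.4 = 0.83 / 55.4 = 0.01498
K = 3.40e-4 m/s × 86400 s/d = 29.38 m/d
Specific discharge q = 29.38 × 0.01498 = 0.4401 m/d
v_s = q/n_e = 0.4401/0.28 = 1.572 m/d
Retardation R = 1 + ρ_b·K_d/n = 1 + 1.79×3.3/0.28 = 22.10
Contaminant velocity v_c = v/R = 1.572/22.10 = 0.07113 m/d
t = L/v_c = 83.0/0.07113 = 1167 d
   = 1167/365 = 3.20 yr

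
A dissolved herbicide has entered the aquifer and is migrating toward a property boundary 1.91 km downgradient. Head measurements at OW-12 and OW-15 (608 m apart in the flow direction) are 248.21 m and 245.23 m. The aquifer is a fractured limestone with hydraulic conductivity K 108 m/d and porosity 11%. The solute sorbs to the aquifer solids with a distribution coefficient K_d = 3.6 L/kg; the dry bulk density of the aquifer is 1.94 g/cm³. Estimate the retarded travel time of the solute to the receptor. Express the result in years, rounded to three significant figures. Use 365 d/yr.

70.1 years

Hydraulic gradient i = (248.21 − 245.23) / 608 = 2.98 / 608 = 0.004901
Darcy flux q = K·i = 108 × 0.004901 = 0.5293 m/d
Average linear velocity = 0.5293 / 0.11 = 4.812 m/d
Retardation R = 1 + ρ_b·K_d/n = 1 + 1.94×3.6/0.11 = 64.49
Contaminant velocity v_c = v/R = 4.812/64.49 = 0.07462 m/d
L = 1.91 km = 1910 m
t = L/v_c = 1910/0.07462 = 25600 d
   = 25600/365 = 70.1 yr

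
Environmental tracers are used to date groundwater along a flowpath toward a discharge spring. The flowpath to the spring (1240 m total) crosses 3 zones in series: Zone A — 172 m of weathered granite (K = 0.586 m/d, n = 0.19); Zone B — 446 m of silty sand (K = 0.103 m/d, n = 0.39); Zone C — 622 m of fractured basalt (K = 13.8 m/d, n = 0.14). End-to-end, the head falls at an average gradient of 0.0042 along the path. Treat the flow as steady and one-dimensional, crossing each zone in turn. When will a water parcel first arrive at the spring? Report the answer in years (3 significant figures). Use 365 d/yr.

Steady 1-D flow in series ⇒ the Darcy flux q is identical in every zone and the zone head losses add (resistances L/K in series).
Σ(L/K) = 172/0.586 + 446/0.103 + 622/13.8 = 293.5 + 4330 + 45.07 = 4669 d
K_eq = L_total / Σ(L/K) = 1240 / 4669 = 0.2656 m/d
q = K_eq · i = 0.2656 × 0.0042 = 0.001116 m/d (same in every zone)
Zone A: v = q/n = 0.001116/0.19 = 0.005871 m/d → t_A = 172/0.005871 = 29300 d
Zone B: v = q/n = 0.001116/0.39 = 0.002860 m/d → t_B = 446/0.002860 = 155900 d
Zone C: v = q/n = 0.001116/0.14 = 0.007968 m/d → t_C = 622/0.007968 = 78060 d
Total t = 29300 + 155900 + 78060 = 263300 d
   = 263300 / 365 = 721 yr

721 years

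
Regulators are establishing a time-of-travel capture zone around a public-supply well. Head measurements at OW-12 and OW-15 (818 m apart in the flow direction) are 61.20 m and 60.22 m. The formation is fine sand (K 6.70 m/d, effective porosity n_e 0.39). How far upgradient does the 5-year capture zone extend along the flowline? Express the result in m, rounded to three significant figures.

Hydraulic gradient i = (61.20 − 60.22) / 818 = 0.98 / 818 = 0.001198
q = Ki = 6.70 × 0.001198 = 0.008027 m/d
v = Ki/n = 6.70·0.001198/0.39 = 0.02058 m/d
T = 5 yr × 365 = 1825 d
L = v × T = 0.02058 × 1825 = 37.56 m

37.6 m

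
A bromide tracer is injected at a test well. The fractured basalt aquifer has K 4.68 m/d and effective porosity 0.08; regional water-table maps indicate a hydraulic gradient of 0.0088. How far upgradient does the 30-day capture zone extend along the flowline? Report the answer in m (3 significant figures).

15.4 m

Darcy flux q = K·i = 4.68 × 0.0088 = 0.04118 m/d
Seepage velocity v = q / n = 0.04118 / 0.08 = 0.5148 m/d
L = v × T = 0.5148 × 30 = 15.44 m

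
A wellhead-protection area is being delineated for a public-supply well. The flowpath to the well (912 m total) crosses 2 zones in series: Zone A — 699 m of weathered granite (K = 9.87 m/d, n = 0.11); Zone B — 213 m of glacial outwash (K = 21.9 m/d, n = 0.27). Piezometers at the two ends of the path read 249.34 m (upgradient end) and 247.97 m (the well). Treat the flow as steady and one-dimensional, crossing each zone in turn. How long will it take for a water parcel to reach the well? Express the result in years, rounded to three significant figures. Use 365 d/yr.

21.6 years

Total head drop ΔH = 249.34 − 247.97 = 1.37 m
Continuity: the same q passes through each zone, so ΔH = q·Σ(L_j/K_j) — the zones act as resistances in series.
Σ(L/K) = 699/9.87 + 213/21.9 = 70.82 + 9.726 = 80.55 d
q = ΔH / Σ(L/K) = 1.37 / 80.55 = 0.01701 m/d (same in every zone)
Zone A: v = q/n = 0.01701/0.11 = 0.1546 m/d → t_A = 699/0.1546 = 4521 d
Zone B: v = q/n = 0.01701/0.27 = 0.06300 m/d → t_B = 213/0.06300 = 3381 d
Total t = 4521 + 3381 = 7902 d
   = 7902 / 365 = 21.6 yr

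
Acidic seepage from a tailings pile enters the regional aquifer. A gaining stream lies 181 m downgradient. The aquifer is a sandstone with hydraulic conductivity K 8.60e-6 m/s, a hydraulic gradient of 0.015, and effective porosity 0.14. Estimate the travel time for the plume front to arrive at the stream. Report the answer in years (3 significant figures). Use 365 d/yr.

K = 8.60e-6 m/s × 86400 s/d = 0.7430 m/d
Darcy flux q = K·i = 0.7430 × 0.015 = 0.01115 m/d
Average linear velocity = 0.01115 / 0.14 = 0.07961 m/d
t = L / v = 181 / 0.07961 = 2274 d
   = 2274 / 365 = 6.23 yr

6.23 years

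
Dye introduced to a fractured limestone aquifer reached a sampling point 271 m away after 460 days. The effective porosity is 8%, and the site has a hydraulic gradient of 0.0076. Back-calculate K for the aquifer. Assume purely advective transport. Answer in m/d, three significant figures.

v = L / t = 271 / 460 = 0.5891 m/d
K = v · n / i = 0.5891 × 0.08 / 0.0076 = 6.20 m/d

6.20 m/d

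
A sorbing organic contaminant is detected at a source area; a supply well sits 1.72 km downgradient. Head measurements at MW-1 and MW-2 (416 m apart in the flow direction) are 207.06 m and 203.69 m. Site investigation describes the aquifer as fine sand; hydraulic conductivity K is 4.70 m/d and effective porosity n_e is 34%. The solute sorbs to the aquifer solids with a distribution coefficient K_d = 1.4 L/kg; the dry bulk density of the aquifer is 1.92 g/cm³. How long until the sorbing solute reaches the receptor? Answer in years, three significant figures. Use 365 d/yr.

375 years

Hydraulic gradient i = (207.06 − 203.69) / 416 = 3.37 / 416 = 0.008101
Darcy flux q = K·i = 4.70 × 0.008101 = 0.03807 m/d
Average linear velocity = 0.03807 / 0.34 = 0.1120 m/d
Retardation R = 1 + ρ_b·K_d/n = 1 + 1.92×1.4/0.34 = 8.906
Contaminant velocity v_c = v/R = 0.1120/8.906 = 0.01257 m/d
L = 1.72 km = 1720 m
t = L/v_c = 1720/0.01257 = 136800 d
   = 136800/365 = 375 yr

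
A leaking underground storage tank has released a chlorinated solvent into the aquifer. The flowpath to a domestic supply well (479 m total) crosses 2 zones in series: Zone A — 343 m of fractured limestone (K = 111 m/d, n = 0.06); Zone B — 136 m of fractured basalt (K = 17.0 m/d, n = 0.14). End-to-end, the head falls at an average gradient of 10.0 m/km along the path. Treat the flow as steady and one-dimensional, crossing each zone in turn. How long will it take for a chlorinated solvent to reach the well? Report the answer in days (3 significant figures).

For zones in series the flux q is common to all zones; the equivalent conductivity is the harmonic (thickness-weighted) mean, K_eq = L_total / Σ(L_j/K_j).
Σ(L/K) = 343/111 + 136/17.0 = 3.090 + 8.000 = 11.09 d
K_eq = L_total / Σ(L/K) = 479 / 11.09 = 43.19 m/d
q = K_eq · i = 43.19 × 0.010 = 0.4319 m/d (same in every zone)
Zone A: v = q/n = 0.4319/0.06 = 7.199 m/d → t_A = 343/7.199 = 47.65 d
Zone B: v = q/n = 0.4319/0.14 = 3.085 m/d → t_B = 136/3.085 = 44.08 d
Total t = 47.65 + 44.08 = 91.73 d

91.7 days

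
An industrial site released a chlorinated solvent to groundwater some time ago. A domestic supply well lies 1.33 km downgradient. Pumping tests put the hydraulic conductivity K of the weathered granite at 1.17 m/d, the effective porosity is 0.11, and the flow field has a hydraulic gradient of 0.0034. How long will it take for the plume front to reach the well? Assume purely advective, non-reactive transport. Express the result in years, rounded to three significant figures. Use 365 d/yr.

q = Ki = 1.17 × 0.0034 = 0.003978 m/d
Average linear velocity = 0.003978 / 0.11 = 0.03616 m/d
L = 1.33 km = 1330 m
t = L / v = 1330 / 0.03616 = 36780 d
   = 36780 / 365 = 101 yr

101 years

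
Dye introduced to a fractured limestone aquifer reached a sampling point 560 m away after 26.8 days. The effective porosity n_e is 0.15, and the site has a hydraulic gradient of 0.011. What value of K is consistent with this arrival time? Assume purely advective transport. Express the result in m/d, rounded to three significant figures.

285 m/d

v = L / t = 560 / 26.8 = 20.90 m/d
K = v · n / i = 20.90 × 0.15 / 0.011 = 285 m/d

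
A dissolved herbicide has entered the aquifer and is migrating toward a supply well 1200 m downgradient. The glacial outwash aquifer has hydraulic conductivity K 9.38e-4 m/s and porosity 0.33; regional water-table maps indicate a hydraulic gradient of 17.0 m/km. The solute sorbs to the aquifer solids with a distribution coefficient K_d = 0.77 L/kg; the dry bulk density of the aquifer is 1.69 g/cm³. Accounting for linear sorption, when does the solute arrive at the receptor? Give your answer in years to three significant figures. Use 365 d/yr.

K = 9.38e-4 m/s × 86400 s/d = 81.04 m/d
Specific discharge q = 81.04 × 0.017 = 1.378 m/d
v_s = q/n_e = 1.378/0.33 = 4.175 m/d
Retardation R = 1 + ρ_b·K_d/n = 1 + 1.69×0.77/0.33 = 4.943
Contaminant velocity v_c = v/R = 4.175/4.943 = 0.8446 m/d
t = L/v_c = 1200/0.8446 = 1421 d
   = 1421/365 = 3.89 yr

3.89 years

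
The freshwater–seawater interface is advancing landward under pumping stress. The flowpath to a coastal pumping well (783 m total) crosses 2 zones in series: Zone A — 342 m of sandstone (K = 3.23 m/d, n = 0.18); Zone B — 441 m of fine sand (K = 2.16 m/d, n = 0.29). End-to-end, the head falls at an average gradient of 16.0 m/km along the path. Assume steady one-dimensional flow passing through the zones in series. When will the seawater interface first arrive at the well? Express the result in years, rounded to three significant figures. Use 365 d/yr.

12.8 years

For zones in series the flux q is common to all zones; the equivalent conductivity is the harmonic (thickness-weighted) mean, K_eq = L_total / Σ(L_j/K_j).
Σ(L/K) = 342/3.23 + 441/2.16 = 105.9 + 204.2 = 310.0 d
K_eq = L_total / Σ(L/K) = 783 / 310.0 = 2.525 m/d
q = K_eq · i = 2.525 × 0.016 = 0.04041 m/d (same in every zone)
Zone A: v = q/n = 0.04041/0.18 = 0.2245 m/d → t_A = 342/0.2245 = 1524 d
Zone B: v = q/n = 0.04041/0.29 = 0.1393 m/d → t_B = 441/0.1393 = 3165 d
Total t = 1524 + 3165 = 4689 d
   = 4689 / 365 = 12.8 yr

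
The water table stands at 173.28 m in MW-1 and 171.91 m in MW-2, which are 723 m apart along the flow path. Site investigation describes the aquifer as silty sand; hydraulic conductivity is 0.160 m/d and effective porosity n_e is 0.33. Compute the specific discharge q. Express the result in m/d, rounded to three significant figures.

Hydraulic gradient i = (173.28 − 171.91) / 723 = 1.37 / 723 = 0.001895
q = Ki = 0.160 × 0.001895 = 3.032e-4 m/d

3.03e-4 m/d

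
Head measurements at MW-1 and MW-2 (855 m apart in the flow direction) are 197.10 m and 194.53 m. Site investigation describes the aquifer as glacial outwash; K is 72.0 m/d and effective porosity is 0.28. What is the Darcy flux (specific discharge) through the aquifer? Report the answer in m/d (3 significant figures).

0.216 m/d

Hydraulic gradient i = (197.10 − 194.53) / 855 = 2.57 / 855 = 0.003006
Specific discharge q = 72.0 × 0.003006 = 0.2164 m/d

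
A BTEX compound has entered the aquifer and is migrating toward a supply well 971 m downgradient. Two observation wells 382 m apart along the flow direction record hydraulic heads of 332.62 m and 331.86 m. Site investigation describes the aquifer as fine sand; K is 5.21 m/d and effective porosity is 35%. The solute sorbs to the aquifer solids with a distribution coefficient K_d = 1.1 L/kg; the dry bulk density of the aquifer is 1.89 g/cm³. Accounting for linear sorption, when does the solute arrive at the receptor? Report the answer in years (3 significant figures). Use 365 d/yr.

623 years

Hydraulic gradient i = (332.62 − 331.86) / 382 = 0.76 / 382 = 0.001990
Darcy flux q = K·i = 5.21 × 0.001990 = 0.01037 m/d
Average linear velocity = 0.01037 / 0.35 = 0.02962 m/d
Retardation R = 1 + ρ_b·K_d/n = 1 + 1.89×1.1/0.35 = 6.940
Contaminant velocity v_c = v/R = 0.02962/6.940 = 0.004267 m/d
t = L/v_c = 971/0.004267 = 227500 d
   = 227500/365 = 623 yr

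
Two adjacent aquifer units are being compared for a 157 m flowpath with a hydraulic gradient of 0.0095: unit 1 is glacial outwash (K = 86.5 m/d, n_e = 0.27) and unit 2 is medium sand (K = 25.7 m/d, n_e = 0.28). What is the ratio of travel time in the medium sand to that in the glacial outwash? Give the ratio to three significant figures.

Unit 1 (glacial outwash): v = 86.5×0.0095/0.27 = 3.044 m/d, t = 157/3.044 = 51.59 d
Unit 2 (medium sand): v = 25.7×0.0095/0.28 = 0.8720 m/d, t = 157/0.8720 = 180.1 d
t(medium sand) / t(glacial outwash) = 180.1/51.59 = 3.49

3.49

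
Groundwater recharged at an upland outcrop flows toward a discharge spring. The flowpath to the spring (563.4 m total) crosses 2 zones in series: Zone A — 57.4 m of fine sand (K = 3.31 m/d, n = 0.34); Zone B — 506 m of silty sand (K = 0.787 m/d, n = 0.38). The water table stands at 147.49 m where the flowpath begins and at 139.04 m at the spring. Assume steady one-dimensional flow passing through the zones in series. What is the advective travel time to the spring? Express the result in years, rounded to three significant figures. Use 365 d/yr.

Total head drop ΔH = 147.49 − 139.04 = 8.45 m
Continuity: the same q passes through each zone, so ΔH = q·Σ(L_j/K_j) — the zones act as resistances in series.
Σ(L/K) = 57.4/3.31 + 506/0.787 = 17.34 + 642.9 = 660.3 d
q = ΔH / Σ(L/K) = 8.45 / 660.3 = 0.01280 m/d (same in every zone)
Zone A: v = q/n = 0.01280/0.34 = 0.03764 m/d → t_A = 57.4/0.03764 = 1525 d
Zone B: v = q/n = 0.01280/0.38 = 0.03368 m/d → t_B = 506/0.03368 = 15020 d
Total t = 1525 + 15020 = 16550 d
   = 16550 / 365 = 45.3 yr

45.3 years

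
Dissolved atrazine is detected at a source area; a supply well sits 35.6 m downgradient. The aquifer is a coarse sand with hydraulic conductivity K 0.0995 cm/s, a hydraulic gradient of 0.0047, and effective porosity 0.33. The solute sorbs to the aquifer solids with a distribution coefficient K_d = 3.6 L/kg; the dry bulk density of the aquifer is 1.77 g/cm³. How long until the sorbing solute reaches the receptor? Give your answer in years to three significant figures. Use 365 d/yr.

1.62 years

K = 0.0995 cm/s × 864 = 85.97 m/d
Darcy flux q = K·i = 85.97 × 0.0047 = 0.4040 m/d
Average linear velocity = 0.4040 / 0.33 = 1.224 m/d
Retardation R = 1 + ρ_b·K_d/n = 1 + 1.77×3.6/0.33 = 20.31
Contaminant velocity v_c = v/R = 1.224/20.31 = 0.06029 m/d
t = L/v_c = 35.6/0.06029 = 590.5 d
   = 590.5/365 = 1.62 yr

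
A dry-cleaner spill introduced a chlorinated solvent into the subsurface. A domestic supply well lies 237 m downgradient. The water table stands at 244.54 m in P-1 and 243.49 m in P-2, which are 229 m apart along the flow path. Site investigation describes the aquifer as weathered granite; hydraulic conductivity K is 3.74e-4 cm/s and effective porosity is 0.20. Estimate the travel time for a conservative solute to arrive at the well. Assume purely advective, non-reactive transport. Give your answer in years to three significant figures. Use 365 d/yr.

87.6 years

Hydraulic gradient i = (244.54 − 243.49) / 229 = 1.05 / 229 = 0.004585
K = 3.74e-4 cm/s × 864 = 0.3231 m/d
Specific discharge q = 0.3231 × 0.004585 = 0.001482 m/d
Average linear velocity = 0.001482 / 0.20 = 0.007408 m/d
t = L / v = 237 / 0.007408 = 31990 d
   = 31990 / 365 = 87.6 yr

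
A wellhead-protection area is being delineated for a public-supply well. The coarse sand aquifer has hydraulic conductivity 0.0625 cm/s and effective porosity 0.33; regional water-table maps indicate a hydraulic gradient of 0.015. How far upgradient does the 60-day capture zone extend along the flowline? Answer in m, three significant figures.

147 m

K = 0.0625 cm/s × 864 = 54.00 m/d
Darcy flux q = K·i = 54.00 × 0.015 = 0.8100 m/d
Average linear velocity = 0.8100 / 0.33 = 2.455 m/d
L = v × T = 2.455 × 60 = 147.3 m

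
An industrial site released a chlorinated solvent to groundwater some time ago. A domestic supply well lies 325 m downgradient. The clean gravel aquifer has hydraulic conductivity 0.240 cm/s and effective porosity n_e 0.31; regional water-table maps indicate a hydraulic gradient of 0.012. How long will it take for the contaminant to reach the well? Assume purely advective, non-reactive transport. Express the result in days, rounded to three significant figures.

K = 0.240 cm/s × 864 = 207.4 m/d
q = Ki = 207.4 × 0.012 = 2.488 m/d
v = Ki/n = 207.4·0.012/0.31 = 8.027 m/d
t = L / v = 325 / 8.027 = 40.49 d

40.5 days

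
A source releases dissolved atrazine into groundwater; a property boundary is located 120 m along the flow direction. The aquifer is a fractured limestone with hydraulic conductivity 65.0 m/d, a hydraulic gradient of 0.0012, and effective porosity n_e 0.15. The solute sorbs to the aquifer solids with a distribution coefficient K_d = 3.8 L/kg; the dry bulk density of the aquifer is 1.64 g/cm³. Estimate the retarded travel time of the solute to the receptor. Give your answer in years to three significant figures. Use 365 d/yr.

Darcy flux q = K·i = 65.0 × 0.0012 = 0.07800 m/d
Seepage velocity v = q / n = 0.07800 / 0.15 = 0.5200 m/d
Retardation R = 1 + ρ_b·K_d/n = 1 + 1.64×3.8/0.15 = 42.55
Contaminant velocity v_c = v/R = 0.5200/42.55 = 0.01222 m/d
t = L/v_c = 120/0.01222 = 9818 d
   = 9818/365 = 26.9 yr

26.9 years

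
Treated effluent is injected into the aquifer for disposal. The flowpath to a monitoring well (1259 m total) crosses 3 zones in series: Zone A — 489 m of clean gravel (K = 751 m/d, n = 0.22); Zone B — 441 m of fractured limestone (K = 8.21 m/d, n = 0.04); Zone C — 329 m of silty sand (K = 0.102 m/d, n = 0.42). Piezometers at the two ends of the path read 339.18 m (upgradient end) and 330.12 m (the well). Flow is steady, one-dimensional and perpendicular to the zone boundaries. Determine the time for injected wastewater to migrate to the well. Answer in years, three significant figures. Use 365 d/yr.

261 years

Total head drop ΔH = 339.18 − 330.12 = 9.06 m
Continuity: the same q passes through each zone, so ΔH = q·Σ(L_j/K_j) — the zones act as resistances in series.
Σ(L/K) = 489/751 + 441/8.21 + 329/0.102 = 0.6511 + 53.71 + 3225 = 3280 d
q = ΔH / Σ(L/K) = 9.06 / 3280 = 0.002762 m/d (same in every zone)
Zone A: v = q/n = 0.002762/0.22 = 0.01256 m/d → t_A = 489/0.01256 = 38950 d
Zone B: v = q/n = 0.002762/0.04 = 0.06906 m/d → t_B = 441/0.06906 = 6386 d
Zone C: v = q/n = 0.002762/0.42 = 0.006577 m/d → t_C = 329/0.006577 = 50020 d
Total t = 38950 + 6386 + 50020 = 95350 d
   = 95350 / 365 = 261 yr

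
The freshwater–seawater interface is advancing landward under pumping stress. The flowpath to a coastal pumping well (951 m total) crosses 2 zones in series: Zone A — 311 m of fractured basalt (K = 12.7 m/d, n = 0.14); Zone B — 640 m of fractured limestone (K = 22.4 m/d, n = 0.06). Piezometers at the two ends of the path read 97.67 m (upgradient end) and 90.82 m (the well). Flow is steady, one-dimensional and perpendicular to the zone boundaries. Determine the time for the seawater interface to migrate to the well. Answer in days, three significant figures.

635 days

Total head drop ΔH = 97.67 − 90.82 = 6.85 m
Steady 1-D flow in series ⇒ the Darcy flux q is identical in every zone and the zone head losses add (resistances L/K in series).
Σ(L/K) = 311/12.7 + 640/22.4 = 24.49 + 28.57 = 53.06 d
q = ΔH / Σ(L/K) = 6.85 / 53.06 = 0.1291 m/d (same in every zone)
Zone A: v = q/n = 0.1291/0.14 = 0.9221 m/d → t_A = 311/0.9221 = 337.3 d
Zone B: v = q/n = 0.1291/0.06 = 2.152 m/d → t_B = 640/2.152 = 297.4 d
Total t = 337.3 + 297.4 = 634.7 d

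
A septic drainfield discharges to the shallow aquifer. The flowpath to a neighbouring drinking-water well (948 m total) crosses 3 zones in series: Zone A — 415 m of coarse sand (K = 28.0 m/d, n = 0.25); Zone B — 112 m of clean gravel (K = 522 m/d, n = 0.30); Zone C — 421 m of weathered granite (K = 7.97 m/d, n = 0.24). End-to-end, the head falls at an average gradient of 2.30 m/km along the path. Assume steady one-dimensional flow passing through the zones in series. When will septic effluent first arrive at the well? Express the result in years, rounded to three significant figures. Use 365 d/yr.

20.3 years

Continuity: the same q passes through each zone, so ΔH = q·Σ(L_j/K_j) — the zones act as resistances in series.
Σ(L/K) = 415/28.0 + 112/522 + 421/7.97 = 14.82 + 0.2146 + 52.82 = 67.86 d
K_eq = L_total / Σ(L/K) = 948 / 67.86 = 13.97 m/d
q = K_eq · i = 13.97 × 0.0023 = 0.03213 m/d (same in every zone)
Zone A: v = q/n = 0.03213/0.25 = 0.1285 m/d → t_A = 415/0.1285 = 3229 d
Zone B: v = q/n = 0.03213/0.30 = 0.1071 m/d → t_B = 112/0.1071 = 1046 d
Zone C: v = q/n = 0.03213/0.24 = 0.1339 m/d → t_C = 421/0.1339 = 3145 d
Total t = 3229 + 1046 + 3145 = 7419 d
   = 7419 / 365 = 20.3 yr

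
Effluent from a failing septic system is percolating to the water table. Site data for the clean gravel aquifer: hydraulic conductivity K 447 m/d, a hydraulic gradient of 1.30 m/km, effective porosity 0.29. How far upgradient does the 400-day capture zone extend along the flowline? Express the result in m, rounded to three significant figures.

q = Ki = 447 × 0.0013 = 0.5811 m/d
v = Ki/n = 447·0.0013/0.29 = 2.004 m/d
L = v × T = 2.004 × 400 = 801.5 m

802 m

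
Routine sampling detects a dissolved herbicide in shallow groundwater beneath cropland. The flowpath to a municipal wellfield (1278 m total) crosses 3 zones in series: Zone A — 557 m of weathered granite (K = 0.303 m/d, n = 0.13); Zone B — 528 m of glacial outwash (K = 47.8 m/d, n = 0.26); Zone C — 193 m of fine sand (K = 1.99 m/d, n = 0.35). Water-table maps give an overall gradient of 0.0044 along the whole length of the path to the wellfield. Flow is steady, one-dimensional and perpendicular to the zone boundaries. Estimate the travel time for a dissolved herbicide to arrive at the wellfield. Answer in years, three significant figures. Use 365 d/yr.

263 years

Continuity: the same q passes through each zone, so ΔH = q·Σ(L_j/K_j) — the zones act as resistances in series.
Σ(L/K) = 557/0.303 + 528/47.8 + 193/1.99 = 1838 + 11.05 + 96.98 = 1946 d
K_eq = L_total / Σ(L/K) = 1278 / 1946 = 0.6566 m/d
q = K_eq · i = 0.6566 × 0.0044 = 0.002889 m/d (same in every zone)
Zone A: v = q/n = 0.002889/0.13 = 0.02222 m/d → t_A = 557/0.02222 = 25060 d
Zone B: v = q/n = 0.002889/0.26 = 0.01111 m/d → t_B = 528/0.01111 = 47520 d
Zone C: v = q/n = 0.002889/0.35 = 0.008255 m/d → t_C = 193/0.008255 = 23380 d
Total t = 25060 + 47520 + 23380 = 95960 d
   = 95960 / 365 = 263 yr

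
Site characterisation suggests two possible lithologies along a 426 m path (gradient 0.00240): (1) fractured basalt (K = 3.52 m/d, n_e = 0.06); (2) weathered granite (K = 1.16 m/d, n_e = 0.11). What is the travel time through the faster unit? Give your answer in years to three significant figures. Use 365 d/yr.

Unit 1 (fractured basalt): v = 3.52×0.0024/0.06 = 0.1408 m/d, t = 426/0.1408 = 3026 d
Unit 2 (weathered granite): v = 1.16×0.0024/0.11 = 0.02531 m/d, t = 426/0.02531 = 16830 d
Faster: 3026 d / 365 = 8.29 yr

8.29 years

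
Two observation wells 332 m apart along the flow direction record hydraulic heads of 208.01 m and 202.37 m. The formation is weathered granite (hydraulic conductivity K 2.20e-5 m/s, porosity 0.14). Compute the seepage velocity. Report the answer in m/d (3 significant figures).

0.231 m/d

Hydraulic gradient i = (208.01 − 202.37) / 332 = 5.64 / 332 = 0.01699
K = 2.20e-5 m/s × 86400 s/d = 1.901 m/d
q = Ki = 1.901 × 0.01699 = 0.03229 m/d
Seepage velocity v = q / n = 0.03229 / 0.14 = 0.2306 m/d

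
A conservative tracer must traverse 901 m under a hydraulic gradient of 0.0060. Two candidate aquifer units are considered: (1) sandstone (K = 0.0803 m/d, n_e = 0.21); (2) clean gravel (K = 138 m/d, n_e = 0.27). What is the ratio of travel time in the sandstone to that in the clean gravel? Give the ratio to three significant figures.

Unit 1 (sandstone): v = 0.0803×0.0060/0.21 = 0.002294 m/d, t = 901/0.002294 = 392700 d
Unit 2 (clean gravel): v = 138×0.0060/0.27 = 3.067 m/d, t = 901/3.067 = 293.8 d
t(sandstone) / t(clean gravel) = 392700/293.8 = 1340

1340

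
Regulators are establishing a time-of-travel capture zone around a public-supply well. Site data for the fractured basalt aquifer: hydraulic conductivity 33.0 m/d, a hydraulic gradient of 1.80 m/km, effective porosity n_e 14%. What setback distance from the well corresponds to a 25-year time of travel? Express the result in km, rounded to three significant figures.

Darcy flux q = K·i = 33.0 × 0.0018 = 0.05940 m/d
v_s = q/n_e = 0.05940/0.14 = 0.4243 m/d
T = 25 yr × 365 = 9125 d
L = v × T = 0.4243 × 9125 = 3872 m
   = 3.87 km

3.87 km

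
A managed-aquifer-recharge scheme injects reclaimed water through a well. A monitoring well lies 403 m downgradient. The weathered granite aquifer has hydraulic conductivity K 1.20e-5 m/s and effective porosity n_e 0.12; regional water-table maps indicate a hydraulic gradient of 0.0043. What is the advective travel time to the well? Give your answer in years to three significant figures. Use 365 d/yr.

29.7 years

K = 1.20e-5 m/s × 86400 s/d = 1.037 m/d
q = Ki = 1.037 × 0.0043 = 0.004458 m/d
Seepage velocity v = q / n = 0.004458 / 0.12 = 0.03715 m/d
t = L / v = 403 / 0.03715 = 10850 d
   = 10850 / 365 = 29.7 yr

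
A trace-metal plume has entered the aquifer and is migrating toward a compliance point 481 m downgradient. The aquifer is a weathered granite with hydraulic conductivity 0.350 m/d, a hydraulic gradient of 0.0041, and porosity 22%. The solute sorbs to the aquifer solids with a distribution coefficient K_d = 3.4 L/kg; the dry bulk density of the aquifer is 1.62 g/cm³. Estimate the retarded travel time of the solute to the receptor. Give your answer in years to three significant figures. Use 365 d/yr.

5260 years

q = Ki = 0.350 × 0.0041 = 0.001435 m/d
Average linear velocity = 0.001435 / 0.22 = 0.006523 m/d
Retardation R = 1 + ρ_b·K_d/n = 1 + 1.62×3.4/0.22 = 26.04
Contaminant velocity v_c = v/R = 0.006523/26.04 = 2.505e-4 m/d
t = L/v_c = 481/2.505e-4 = 1.920e6 d
   = 1.920e6/365 = 5260 yr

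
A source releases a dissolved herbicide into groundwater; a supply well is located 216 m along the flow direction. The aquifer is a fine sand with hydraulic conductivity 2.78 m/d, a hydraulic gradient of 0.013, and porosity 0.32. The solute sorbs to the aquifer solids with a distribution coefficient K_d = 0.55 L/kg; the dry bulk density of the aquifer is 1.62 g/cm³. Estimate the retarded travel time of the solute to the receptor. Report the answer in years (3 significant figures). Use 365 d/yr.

19.8 years

q = Ki = 2.78 × 0.013 = 0.03614 m/d
v = Ki/n = 2.78·0.013/0.32 = 0.1129 m/d
Retardation R = 1 + ρ_b·K_d/n = 1 + 1.62×0.55/0.32 = 3.784
Contaminant velocity v_c = v/R = 0.1129/3.784 = 0.02984 m/d
t = L/v_c = 216/0.02984 = 7238 d
   = 7238/365 = 19.8 yr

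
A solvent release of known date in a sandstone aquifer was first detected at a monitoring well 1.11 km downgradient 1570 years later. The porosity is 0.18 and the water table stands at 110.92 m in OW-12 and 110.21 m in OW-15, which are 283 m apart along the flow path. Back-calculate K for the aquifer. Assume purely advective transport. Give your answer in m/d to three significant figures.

Hydraulic gradient i = (110.92 − 110.21) / 283 = 0.71 / 283 = 0.002509
t = 1570 years = 573100 d
L = 1.11 km = 1110 m
v = L / t = 1110 / 573100 = 0.001937 m/d
K = v · n / i = 0.001937 × 0.18 / 0.002509 = 0.139 m/d

0.139 m/d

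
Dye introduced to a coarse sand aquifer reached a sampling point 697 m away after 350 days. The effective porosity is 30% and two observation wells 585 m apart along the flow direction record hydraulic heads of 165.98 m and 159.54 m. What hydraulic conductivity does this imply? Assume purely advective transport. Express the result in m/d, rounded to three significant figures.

Hydraulic gradient i = (165.98 − 159.54) / 585 = 6.44 / 585 = 0.01101
v = L / t = 697 / 350 = 1.991 m/d
K = v · n / i = 1.991 × 0.30 / 0.01101 = 54.3 m/d

54.3 m/d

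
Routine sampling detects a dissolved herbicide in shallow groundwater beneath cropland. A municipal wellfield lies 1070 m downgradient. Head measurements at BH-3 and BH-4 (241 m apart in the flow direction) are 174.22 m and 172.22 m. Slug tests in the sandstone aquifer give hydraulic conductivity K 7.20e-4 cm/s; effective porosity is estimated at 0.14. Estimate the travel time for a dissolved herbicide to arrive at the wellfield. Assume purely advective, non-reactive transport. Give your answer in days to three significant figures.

29000 days

Hydraulic gradient i = (174.22 − 172.22) / 241 = 2.00 / 241 = 0.008299
K = 7.20e-4 cm/s × 864 = 0.6221 m/d
q = Ki = 0.6221 × 0.008299 = 0.005162 m/d
v = Ki/n = 0.6221·0.008299/0.14 = 0.03687 m/d
t = L / v = 1070 / 0.03687 = 29020 d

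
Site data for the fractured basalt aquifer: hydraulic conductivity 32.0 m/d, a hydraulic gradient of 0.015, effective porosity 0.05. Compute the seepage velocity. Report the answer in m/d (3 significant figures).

Specific discharge q = 32.0 × 0.015 = 0.4800 m/d
v = Ki/n = 32.0·0.015/0.05 = 9.600 m/d

9.60 m/d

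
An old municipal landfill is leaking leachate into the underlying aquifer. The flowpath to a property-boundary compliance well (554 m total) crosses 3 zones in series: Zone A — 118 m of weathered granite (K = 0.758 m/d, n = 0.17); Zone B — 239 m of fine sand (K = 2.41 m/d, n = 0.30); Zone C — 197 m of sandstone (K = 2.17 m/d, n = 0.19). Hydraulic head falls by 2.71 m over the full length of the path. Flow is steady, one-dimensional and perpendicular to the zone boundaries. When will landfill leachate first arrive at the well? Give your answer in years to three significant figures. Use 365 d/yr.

Continuity: the same q passes through each zone, so ΔH = q·Σ(L_j/K_j) — the zones act as resistances in series.
Σ(L/K) = 118/0.758 + 239/2.41 + 197/2.17 = 155.7 + 99.17 + 90.78 = 345.6 d
q = ΔH / Σ(L/K) = 2.71 / 345.6 = 0.007841 m/d (same in every zone)
Zone A: v = q/n = 0.007841/0.17 = 0.04612 m/d → t_A = 118/0.04612 = 2558 d
Zone B: v = q/n = 0.007841/0.30 = 0.02614 m/d → t_B = 239/0.02614 = 9144 d
Zone C: v = q/n = 0.007841/0.19 = 0.04127 m/d → t_C = 197/0.04127 = 4774 d
Total t = 2558 + 9144 + 4774 = 16480 d
   = 16480 / 365 = 45.1 yr

45.1 years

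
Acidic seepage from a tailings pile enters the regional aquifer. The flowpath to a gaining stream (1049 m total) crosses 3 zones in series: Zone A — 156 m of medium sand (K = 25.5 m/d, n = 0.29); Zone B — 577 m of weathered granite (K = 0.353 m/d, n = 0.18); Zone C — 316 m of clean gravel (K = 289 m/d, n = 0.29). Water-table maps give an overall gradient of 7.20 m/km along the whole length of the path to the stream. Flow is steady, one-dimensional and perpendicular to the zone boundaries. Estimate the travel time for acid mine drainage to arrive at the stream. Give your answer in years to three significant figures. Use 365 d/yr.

Steady 1-D flow in series ⇒ the Darcy flux q is identical in every zone and the zone head losses add (resistances L/K in series).
Σ(L/K) = 156/25.5 + 577/0.353 + 316/289 = 6.118 + 1635 + 1.093 = 1642 d
K_eq = L_total / Σ(L/K) = 1049 / 1642 = 0.6389 m/d
q = K_eq · i = 0.6389 × 0.0072 = 0.004600 m/d (same in every zone)
Zone A: v = q/n = 0.004600/0.29 = 0.01586 m/d → t_A = 156/0.01586 = 9834 d
Zone B: v = q/n = 0.004600/0.18 = 0.02556 m/d → t_B = 577/0.02556 = 22580 d
Zone C: v = q/n = 0.004600/0.29 = 0.01586 m/d → t_C = 316/0.01586 = 19920 d
Total t = 9834 + 22580 + 19920 = 52330 d
   = 52330 / 365 = 143 yr

143 years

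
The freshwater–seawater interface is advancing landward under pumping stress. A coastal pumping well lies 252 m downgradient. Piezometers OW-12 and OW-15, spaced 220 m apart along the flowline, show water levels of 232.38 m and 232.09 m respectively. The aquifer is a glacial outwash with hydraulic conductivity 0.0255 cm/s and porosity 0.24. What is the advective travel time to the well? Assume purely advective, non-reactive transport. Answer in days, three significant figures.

2080 days

Hydraulic gradient i = (232.38 − 232.09) / 220 = 0.29 / 220 = 0.001318
K = 0.0255 cm/s × 864 = 22.03 m/d
q = Ki = 22.03 × 0.001318 = 0.02904 m/d
v_s = q/n_e = 0.02904/0.24 = 0.1210 m/d
t = L / v = 252 / 0.1210 = 2082 d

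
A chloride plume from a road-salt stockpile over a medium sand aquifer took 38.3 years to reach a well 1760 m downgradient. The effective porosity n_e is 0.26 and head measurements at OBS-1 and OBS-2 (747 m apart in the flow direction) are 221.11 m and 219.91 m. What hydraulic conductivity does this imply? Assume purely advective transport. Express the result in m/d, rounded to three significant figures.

Hydraulic gradient i = (221.11 − 219.91) / 747 = 1.20 / 747 = 0.001606
t = 38.3 years = 13980 d
v = L / t = 1760 / 13980 = 0.1259 m/d
K = v · n / i = 0.1259 × 0.26 / 0.001606 = 20.4 m/d

20.4 m/d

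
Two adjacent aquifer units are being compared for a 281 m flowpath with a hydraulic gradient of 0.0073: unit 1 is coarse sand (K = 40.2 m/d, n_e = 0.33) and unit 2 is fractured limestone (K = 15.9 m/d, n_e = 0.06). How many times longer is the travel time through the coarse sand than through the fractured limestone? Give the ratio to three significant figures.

Unit 1 (coarse sand): v = 40.2×0.0073/0.33 = 0.8893 m/d, t = 281/0.8893 = 316.0 d
Unit 2 (fractured limestone): v = 15.9×0.0073/0.06 = 1.935 m/d, t = 281/1.935 = 145.3 d
t(coarse sand) / t(fractured limestone) = 316.0/145.3 = 2.18

2.18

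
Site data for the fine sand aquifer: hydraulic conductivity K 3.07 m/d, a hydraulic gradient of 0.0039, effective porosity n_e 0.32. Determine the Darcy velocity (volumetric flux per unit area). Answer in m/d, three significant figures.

0.0120 m/d

Darcy flux q = K·i = 3.07 × 0.0039 = 0.01197 m/d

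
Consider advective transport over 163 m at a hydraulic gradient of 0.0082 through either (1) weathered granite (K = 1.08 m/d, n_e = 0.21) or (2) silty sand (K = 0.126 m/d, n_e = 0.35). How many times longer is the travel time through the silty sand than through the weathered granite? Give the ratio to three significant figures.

14.3

Unit 1 (weathered granite): v = 1.08×0.0082/0.21 = 0.04217 m/d, t = 163/0.04217 = 3865 d
Unit 2 (silty sand): v = 0.126×0.0082/0.35 = 0.002952 m/d, t = 163/0.002952 = 55220 d
t(silty sand) / t(weathered granite) = 55220/3865 = 14.3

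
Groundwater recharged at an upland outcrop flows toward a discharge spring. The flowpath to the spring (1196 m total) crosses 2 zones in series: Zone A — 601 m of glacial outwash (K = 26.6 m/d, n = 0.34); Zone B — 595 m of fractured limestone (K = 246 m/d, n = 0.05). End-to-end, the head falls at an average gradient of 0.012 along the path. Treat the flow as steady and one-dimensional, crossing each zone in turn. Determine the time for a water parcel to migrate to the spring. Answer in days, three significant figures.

408 days

Steady 1-D flow in series ⇒ the Darcy flux q is identical in every zone and the zone head losses add (resistances L/K in series).
Σ(L/K) = 601/26.6 + 595/246 = 22.59 + 2.419 = 25.01 d
K_eq = L_total / Σ(L/K) = 1196 / 25.01 = 47.82 m/d
q = K_eq · i = 47.82 × 0.012 = 0.5738 m/d (same in every zone)
Zone A: v = q/n = 0.5738/0.34 = 1.688 m/d → t_A = 601/1.688 = 356.1 d
Zone B: v = q/n = 0.5738/0.05 = 11.48 m/d → t_B = 595/11.48 = 51.85 d
Total t = 356.1 + 51.85 = 408.0 d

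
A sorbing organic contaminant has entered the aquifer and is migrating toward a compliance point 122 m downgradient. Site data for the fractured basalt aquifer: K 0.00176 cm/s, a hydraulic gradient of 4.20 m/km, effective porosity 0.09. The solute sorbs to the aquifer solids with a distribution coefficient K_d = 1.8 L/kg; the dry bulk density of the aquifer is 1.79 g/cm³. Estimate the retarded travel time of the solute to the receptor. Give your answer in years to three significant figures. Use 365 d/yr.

K = 0.00176 cm/s × 864 = 1.521 m/d
Specific discharge q = 1.521 × 0.0042 = 0.006387 m/d
Seepage velocity v = q / n = 0.006387 / 0.09 = 0.07096 m/d
Retardation R = 1 + ρ_b·K_d/n = 1 + 1.79×1.8/0.09 = 36.80
Contaminant velocity v_c = v/R = 0.07096/36.80 = 0.001928 m/d
t = L/v_c = 122/0.001928 = 63270 d
   = 63270/365 = 173 yr

173 years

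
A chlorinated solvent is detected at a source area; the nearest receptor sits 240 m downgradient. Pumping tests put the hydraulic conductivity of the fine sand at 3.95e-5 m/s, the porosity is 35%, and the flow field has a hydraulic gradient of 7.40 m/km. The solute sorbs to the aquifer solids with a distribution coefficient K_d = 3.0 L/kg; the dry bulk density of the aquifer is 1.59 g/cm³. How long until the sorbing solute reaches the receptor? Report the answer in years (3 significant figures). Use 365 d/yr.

K = 3.95e-5 m/s × 86400 s/d = 3.413 m/d
Specific discharge q = 3.413 × 0.0074 = 0.02525 m/d
v = Ki/n = 3.413·0.0074/0.35 = 0.07216 m/d
Retardation R = 1 + ρ_b·K_d/n = 1 + 1.59×3.0/0.35 = 14.63
Contaminant velocity v_c = v/R = 0.07216/14.63 = 0.004933 m/d
t = L/v_c = 240/0.004933 = 48660 d
   = 48660/365 = 133 yr

133 years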